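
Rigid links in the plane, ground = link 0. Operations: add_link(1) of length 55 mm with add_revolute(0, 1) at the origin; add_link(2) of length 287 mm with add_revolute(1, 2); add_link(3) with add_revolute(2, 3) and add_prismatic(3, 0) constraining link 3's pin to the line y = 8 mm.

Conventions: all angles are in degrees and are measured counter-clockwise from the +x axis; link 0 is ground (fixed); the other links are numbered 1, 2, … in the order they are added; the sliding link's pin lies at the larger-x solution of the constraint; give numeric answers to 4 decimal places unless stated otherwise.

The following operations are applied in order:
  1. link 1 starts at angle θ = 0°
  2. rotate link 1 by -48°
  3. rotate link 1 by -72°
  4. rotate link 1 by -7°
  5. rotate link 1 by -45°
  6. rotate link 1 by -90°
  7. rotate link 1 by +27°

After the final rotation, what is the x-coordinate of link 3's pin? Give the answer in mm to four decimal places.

geometry: r = 55 mm, L = 287 mm, e = 8 mm; θ starts at 0°
rotate link 1 by -48°: θ ← 0° -48° = -48°
rotate link 1 by -72°: θ ← -48° -72° = -120°
rotate link 1 by -7°: θ ← -120° -7° = -127°
rotate link 1 by -45°: θ ← -127° -45° = -172°
rotate link 1 by -90°: θ ← -172° -90° = -262°
rotate link 1 by +27°: θ ← -262° +27° = -235°
crank pin P = (r cos θ, r sin θ) = (-31.546704, 45.053362)
h = r sin θ − e = 45.053362 − 8 = 37.053362
x = r cos θ + √(L² − h²) = -31.546704 + 284.598047 = 253.051343

253.0513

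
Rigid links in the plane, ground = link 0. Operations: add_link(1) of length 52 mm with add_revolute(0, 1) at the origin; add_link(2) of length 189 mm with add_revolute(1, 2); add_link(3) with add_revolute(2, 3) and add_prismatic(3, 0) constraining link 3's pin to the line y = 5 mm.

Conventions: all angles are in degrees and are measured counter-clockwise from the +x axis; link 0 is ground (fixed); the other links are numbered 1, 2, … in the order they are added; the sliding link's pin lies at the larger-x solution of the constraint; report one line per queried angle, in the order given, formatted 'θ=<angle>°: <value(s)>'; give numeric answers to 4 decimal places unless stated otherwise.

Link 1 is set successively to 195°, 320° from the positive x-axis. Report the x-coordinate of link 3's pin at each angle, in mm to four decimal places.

geometry: r = 52 mm, L = 189 mm, e = 5 mm
θ=195°: crank pin P = (r cos θ, r sin θ) = (-50.228143, -13.458590)
θ=195°: h = r sin θ − e = -13.458590 − 5 = -18.458590
θ=195°: x = r cos θ + √(L² − h²) = -50.228143 + 188.096466 = 137.868323
θ=320°: crank pin P = (r cos θ, r sin θ) = (39.834311, -33.424956)
θ=320°: h = r sin θ − e = -33.424956 − 5 = -38.424956
θ=320°: x = r cos θ + √(L² − h²) = 39.834311 + 185.052757 = 224.887068

θ=195°: 137.8683
θ=320°: 224.8871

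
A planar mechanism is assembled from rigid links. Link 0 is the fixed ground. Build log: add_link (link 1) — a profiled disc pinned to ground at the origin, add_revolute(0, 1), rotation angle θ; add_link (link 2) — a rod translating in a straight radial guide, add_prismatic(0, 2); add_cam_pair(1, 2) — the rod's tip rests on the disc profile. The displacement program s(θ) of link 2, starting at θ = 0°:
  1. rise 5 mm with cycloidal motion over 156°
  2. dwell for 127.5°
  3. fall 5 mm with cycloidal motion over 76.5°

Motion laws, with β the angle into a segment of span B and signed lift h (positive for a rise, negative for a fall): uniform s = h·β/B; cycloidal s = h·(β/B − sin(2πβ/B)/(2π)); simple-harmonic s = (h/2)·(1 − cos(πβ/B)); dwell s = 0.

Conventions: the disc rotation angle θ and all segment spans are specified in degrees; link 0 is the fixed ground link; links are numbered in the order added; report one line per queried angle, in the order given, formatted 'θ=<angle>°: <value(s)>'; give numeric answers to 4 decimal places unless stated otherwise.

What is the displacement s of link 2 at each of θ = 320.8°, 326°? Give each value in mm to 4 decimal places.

seg 1 [0°–156°] cycloidal, h=5: full span → s += 5 → s = 5.0000
seg 2 [156°–283.5°] dwell: s stays 5.0000
seg 3 [283.5°–360°] cycloidal, h=-5: θ=320.8° here. β=37.3, B=76.5. -5·(0.4876 − sin(2π·0.4876)/(2π)) = -2.3759 → s = 2.6241
seg 3 [283.5°–360°] cycloidal, h=-5: θ=326° here. β=42.5, B=76.5. -5·(0.5556 − sin(2π·0.5556)/(2π)) = -3.0499 → s = 1.9501

θ=320.8°: 2.6241
θ=326°: 1.9501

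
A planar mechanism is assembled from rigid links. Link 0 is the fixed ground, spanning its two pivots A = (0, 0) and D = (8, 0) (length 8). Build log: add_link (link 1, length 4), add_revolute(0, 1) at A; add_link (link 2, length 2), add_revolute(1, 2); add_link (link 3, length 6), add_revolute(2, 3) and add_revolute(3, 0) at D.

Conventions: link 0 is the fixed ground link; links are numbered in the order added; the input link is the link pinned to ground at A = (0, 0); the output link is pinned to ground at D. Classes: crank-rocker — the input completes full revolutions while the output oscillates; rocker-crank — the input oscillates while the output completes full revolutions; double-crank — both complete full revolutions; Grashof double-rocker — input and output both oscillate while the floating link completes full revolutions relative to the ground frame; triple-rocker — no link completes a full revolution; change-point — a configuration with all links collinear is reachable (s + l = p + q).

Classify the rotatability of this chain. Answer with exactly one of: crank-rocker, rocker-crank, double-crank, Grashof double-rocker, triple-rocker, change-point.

lengths: ground=8, input=4, coupler=2, output=6
sorted: s=2 (shortest), l=8 (longest), p+q=10
s + l = 10 vs p + q = 10
s + l = p + q → change-point (collinear configuration reachable)

change-point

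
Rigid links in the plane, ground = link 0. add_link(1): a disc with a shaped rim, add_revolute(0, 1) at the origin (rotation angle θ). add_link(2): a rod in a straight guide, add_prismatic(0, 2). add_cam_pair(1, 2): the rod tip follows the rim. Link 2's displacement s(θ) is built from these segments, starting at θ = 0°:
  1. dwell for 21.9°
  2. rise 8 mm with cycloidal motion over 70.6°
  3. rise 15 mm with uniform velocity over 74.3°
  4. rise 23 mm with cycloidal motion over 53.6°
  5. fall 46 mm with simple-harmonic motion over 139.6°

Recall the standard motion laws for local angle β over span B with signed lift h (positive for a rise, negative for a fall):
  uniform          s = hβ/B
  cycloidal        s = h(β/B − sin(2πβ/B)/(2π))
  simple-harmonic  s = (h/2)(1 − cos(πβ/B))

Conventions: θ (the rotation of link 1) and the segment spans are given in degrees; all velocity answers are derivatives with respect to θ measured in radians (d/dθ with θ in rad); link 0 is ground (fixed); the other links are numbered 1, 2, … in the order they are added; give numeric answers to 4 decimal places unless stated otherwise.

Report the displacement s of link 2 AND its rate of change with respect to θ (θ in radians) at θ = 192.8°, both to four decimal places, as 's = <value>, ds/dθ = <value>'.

segment 1 (0° to 21.9°, dwell): s unchanged at 0.0000
segment 2 (21.9° to 92.5°, cycloidal, h = 8) is passed completely: s = 0.0000 + (8) = 8.0000
segment 3 (92.5° to 166.8°, uniform, h = 15) is passed completely: s = 8.0000 + (15) = 23.0000
θ = 192.8° falls in segment 4 (166.8° to 220.4°, cycloidal, h = 23): β = 192.8 − 166.8 = 26°, B = 53.6°; Δs = 23·(0.4851 − sin(2π·0.4851)/(2π)) = 10.8139; s = 23.0000 + 10.8139 = 33.8139
velocity in seg [166.8°–220.4°] (cycloidal), θ in radians: β = 26° = 0.4538 rad, B = 53.6° = 0.9355 rad; ds/dθ = (h/B)(1 − cos(2πβ/B)) = (23/0.9355)(1 − cos(2π·0.4851)) = 49.063720 mm/rad

s = 33.8139, ds/dθ = 49.0637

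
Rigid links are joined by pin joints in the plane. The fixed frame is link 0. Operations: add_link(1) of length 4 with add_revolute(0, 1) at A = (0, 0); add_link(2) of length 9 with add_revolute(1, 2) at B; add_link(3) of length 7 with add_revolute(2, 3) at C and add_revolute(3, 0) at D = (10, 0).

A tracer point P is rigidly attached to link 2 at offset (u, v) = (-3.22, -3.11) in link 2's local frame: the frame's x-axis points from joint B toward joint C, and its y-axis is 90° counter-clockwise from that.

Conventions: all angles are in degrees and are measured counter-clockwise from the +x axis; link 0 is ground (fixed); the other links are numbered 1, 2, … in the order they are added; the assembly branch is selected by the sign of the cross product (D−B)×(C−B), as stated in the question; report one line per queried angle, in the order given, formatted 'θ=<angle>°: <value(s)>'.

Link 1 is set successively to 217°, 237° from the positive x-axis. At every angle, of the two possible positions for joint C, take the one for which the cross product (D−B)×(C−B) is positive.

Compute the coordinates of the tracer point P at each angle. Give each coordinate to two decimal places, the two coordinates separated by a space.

A=(0,0), D=(10.00,0)
θ=217°: B = A + 4.00·(cos217°, sin217°) = (-3.1945, -2.4073)
θ=217°: |BD| = 13.4123
θ=217°: circle(B,9.00) ∩ circle(D,7.00): a=7.8991, h=4.3133
θ=217°:   candidates: C₊=(3.8021,3.2537) cross=57.851; C₋=(5.3504,-5.2327) cross=-57.851
θ=217°:   branch + wants cross > 0 → take C=(3.8021,3.2537) (cross=57.851)
θ=217°: ex = (C−B)/|BC| = (0.7774,0.6290); ey = (-0.6290,0.7774)
θ=217°: P = B + -3.22·ex + -3.11·ey = (-3.7416,-6.8504)
θ=237°: B = A + 4.00·(cos237°, sin237°) = (-2.1786, -3.3547)
θ=237°: |BD| = 12.6321
θ=237°: circle(B,9.00) ∩ circle(D,7.00): a=7.5827, h=4.8480
θ=237°:   candidates: C₊=(3.8444,3.3329) cross=61.240; C₋=(6.4193,-6.0149) cross=-61.240
θ=237°:   branch + wants cross > 0 → take C=(3.8444,3.3329) (cross=61.240)
θ=237°: ex = (C−B)/|BC| = (0.6692,0.7431); ey = (-0.7431,0.6692)
θ=237°: P = B + -3.22·ex + -3.11·ey = (-2.0225,-7.8286)

θ=217°: -3.74 -6.85
θ=237°: -2.02 -7.83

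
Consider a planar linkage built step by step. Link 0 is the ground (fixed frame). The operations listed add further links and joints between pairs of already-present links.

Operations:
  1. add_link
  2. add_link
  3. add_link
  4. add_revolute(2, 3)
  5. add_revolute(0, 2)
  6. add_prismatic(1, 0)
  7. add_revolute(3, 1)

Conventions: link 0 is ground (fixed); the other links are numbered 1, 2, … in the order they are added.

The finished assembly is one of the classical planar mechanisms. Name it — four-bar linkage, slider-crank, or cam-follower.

links: 4 (incl. ground); joints: 3 revolute, 1 prismatic, 0 higher (cam) pair, forming one closed loop
4 links, 3 revolutes + 1 prismatic in one loop → slider-crank

slider-crank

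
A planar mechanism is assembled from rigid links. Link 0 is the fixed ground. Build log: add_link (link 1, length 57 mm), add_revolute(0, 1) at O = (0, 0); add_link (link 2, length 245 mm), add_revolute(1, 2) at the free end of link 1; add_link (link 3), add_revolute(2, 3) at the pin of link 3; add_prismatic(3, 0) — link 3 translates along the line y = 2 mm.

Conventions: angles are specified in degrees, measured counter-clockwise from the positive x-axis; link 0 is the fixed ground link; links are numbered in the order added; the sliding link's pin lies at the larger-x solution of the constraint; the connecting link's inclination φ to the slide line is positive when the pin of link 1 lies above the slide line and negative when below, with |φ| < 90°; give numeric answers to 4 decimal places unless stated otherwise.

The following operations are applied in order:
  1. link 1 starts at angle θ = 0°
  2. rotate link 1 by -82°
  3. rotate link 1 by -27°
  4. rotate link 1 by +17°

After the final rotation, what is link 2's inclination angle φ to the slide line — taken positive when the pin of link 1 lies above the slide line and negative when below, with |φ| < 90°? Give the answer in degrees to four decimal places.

geometry: r = 57 mm, L = 245 mm, e = 2 mm; θ starts at 0°
rotate link 1 by -82°: θ ← 0° -82° = -82°
rotate link 1 by -27°: θ ← -82° -27° = -109°
rotate link 1 by +17°: θ ← -109° +17° = -92°
h = r sin θ − e = -56.965277 − 2 = -58.965277
sin φ = h / L = -58.965277 / 245 = -0.24067460
φ = arcsin(-0.24067460) = -13.926359°

-13.9264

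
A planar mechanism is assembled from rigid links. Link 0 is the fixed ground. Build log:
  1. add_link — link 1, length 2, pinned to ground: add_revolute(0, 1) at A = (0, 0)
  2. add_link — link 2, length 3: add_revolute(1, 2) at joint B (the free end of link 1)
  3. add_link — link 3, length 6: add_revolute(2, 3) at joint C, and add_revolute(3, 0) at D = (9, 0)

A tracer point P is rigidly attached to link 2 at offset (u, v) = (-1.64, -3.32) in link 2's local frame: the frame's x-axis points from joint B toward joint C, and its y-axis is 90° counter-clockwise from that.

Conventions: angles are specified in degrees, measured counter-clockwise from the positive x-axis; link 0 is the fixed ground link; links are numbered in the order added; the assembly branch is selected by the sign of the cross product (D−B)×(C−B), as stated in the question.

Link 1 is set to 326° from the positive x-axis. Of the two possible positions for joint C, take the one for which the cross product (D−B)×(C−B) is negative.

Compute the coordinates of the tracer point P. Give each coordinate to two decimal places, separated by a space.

A=(0,0), D=(9.00,0)
B = A + 2.00·(cos326°, sin326°) = (1.6581, -1.1184)
|BD| = 7.4266
circle(B,3.00) ∩ circle(D,6.00): a=1.8955, h=2.3253
  candidates: C₊=(3.1818,1.4658) cross=17.269; C₋=(3.8822,-3.1317) cross=-17.269
  branch - wants cross < 0 → take C=(3.8822,-3.1317) (cross=-17.269)
ex = (C−B)/|BC| = (0.7414,-0.6711); ey = (0.6711,0.7414)
P = B + -1.64·ex + -3.32·ey = (-1.7858,-2.4791)

-1.79 -2.48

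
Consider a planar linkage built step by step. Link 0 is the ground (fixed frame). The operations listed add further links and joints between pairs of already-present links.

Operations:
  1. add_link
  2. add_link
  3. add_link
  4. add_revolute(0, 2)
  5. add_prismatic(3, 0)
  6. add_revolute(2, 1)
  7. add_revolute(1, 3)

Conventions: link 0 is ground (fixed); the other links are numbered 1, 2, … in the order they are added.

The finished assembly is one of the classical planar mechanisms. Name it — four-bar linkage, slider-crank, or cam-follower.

links: 4 (incl. ground); joints: 3 revolute, 1 prismatic, 0 higher (cam) pair, forming one closed loop
4 links, 3 revolutes + 1 prismatic in one loop → slider-crank

slider-crank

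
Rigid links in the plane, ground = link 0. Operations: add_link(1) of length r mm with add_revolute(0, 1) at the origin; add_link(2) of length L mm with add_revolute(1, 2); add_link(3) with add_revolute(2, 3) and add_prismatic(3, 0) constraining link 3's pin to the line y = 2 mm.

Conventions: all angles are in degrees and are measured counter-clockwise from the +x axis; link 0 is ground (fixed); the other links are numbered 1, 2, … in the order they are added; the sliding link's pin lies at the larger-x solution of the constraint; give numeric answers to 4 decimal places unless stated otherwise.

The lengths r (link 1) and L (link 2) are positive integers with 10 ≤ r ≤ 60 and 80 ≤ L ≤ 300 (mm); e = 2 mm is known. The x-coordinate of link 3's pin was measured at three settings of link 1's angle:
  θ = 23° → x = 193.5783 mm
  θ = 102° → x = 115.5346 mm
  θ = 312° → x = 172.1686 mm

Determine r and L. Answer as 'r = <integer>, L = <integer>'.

constraint per measurement: (x − r cos θ)² + (r sin θ − e)² = L²
subtracting the θ₁ and θ₂ equations cancels the r² and L² terms:
r = (x₁² − x₂²) / (2[(x₁cos θ₁ + e sin θ₁) − (x₂cos θ₂ + e sin θ₂)]) = 60.0000 → r = 60
L² = (x₁ − r cos θ₁)² + (r sin θ₁ − e)² = 19600.0110 → L = 140.0000 → L = 140
check at θ₃=312°: x = 172.1686 (printed 172.1686) ✓

r = 60, L = 140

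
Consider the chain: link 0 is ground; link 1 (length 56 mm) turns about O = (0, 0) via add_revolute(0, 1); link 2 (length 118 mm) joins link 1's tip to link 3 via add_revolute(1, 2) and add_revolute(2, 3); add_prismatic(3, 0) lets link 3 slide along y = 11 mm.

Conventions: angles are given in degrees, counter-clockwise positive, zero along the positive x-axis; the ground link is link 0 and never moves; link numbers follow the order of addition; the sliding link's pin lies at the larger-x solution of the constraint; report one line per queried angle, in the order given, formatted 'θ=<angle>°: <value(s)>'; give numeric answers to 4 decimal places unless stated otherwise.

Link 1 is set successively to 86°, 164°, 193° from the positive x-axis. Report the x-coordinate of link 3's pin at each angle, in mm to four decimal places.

geometry: r = 56 mm, L = 118 mm, e = 11 mm
θ=86°: crank pin P = (r cos θ, r sin θ) = (3.906363, 55.863587)
θ=86°: h = r sin θ − e = 55.863587 − 11 = 44.863587
θ=86°: x = r cos θ + √(L² − h²) = 3.906363 + 109.138713 = 113.045075
θ=164°: crank pin P = (r cos θ, r sin θ) = (-53.830655, 15.435692)
θ=164°: h = r sin θ − e = 15.435692 − 11 = 4.435692
θ=164°: x = r cos θ + √(L² − h²) = -53.830655 + 117.916600 = 64.085945
θ=193°: crank pin P = (r cos θ, r sin θ) = (-54.564724, -12.597259)
θ=193°: h = r sin θ − e = -12.597259 − 11 = -23.597259
θ=193°: x = r cos θ + √(L² − h²) = -54.564724 + 115.616475 = 61.051752

θ=86°: 113.0451
θ=164°: 64.0859
θ=193°: 61.0518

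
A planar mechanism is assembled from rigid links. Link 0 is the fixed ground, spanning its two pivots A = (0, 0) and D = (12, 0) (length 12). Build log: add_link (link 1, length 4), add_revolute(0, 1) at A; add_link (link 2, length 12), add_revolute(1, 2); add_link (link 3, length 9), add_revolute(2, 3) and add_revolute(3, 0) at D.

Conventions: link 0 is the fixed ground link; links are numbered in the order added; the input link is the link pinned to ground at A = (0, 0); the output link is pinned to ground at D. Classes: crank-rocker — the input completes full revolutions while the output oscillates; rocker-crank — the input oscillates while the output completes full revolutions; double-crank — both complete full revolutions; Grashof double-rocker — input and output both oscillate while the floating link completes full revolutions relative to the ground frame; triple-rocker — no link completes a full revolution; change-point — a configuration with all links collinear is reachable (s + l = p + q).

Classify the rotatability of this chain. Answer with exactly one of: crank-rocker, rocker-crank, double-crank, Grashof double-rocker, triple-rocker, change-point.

lengths: ground=12, input=4, coupler=12, output=9
sorted: s=4 (shortest), l=12 (longest), p+q=21
s + l = 16 vs p + q = 21
s + l < p + q (Grashof) with shortest = input link → crank-rocker

crank-rocker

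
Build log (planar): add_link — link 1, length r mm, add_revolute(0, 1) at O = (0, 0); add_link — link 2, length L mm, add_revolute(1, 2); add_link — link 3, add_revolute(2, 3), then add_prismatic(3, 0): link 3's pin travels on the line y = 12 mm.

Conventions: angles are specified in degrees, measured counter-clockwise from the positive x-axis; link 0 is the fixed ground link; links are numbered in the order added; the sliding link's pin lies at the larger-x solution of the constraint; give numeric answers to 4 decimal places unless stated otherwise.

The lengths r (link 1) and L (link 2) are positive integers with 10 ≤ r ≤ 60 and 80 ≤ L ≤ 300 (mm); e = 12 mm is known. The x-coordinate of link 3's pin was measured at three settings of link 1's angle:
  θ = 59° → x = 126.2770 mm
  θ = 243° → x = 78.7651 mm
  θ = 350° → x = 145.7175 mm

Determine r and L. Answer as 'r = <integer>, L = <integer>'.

constraint per measurement: (x − r cos θ)² + (r sin θ − e)² = L²
subtracting the θ₁ and θ₂ equations cancels the r² and L² terms:
r = (x₁² − x₂²) / (2[(x₁cos θ₁ + e sin θ₁) − (x₂cos θ₂ + e sin θ₂)]) = 40.0000 → r = 40
L² = (x₁ − r cos θ₁)² + (r sin θ₁ − e)² = 11664.0031 → L = 108.0000 → L = 108
check at θ₃=350°: x = 145.7175 (printed 145.7175) ✓

r = 40, L = 108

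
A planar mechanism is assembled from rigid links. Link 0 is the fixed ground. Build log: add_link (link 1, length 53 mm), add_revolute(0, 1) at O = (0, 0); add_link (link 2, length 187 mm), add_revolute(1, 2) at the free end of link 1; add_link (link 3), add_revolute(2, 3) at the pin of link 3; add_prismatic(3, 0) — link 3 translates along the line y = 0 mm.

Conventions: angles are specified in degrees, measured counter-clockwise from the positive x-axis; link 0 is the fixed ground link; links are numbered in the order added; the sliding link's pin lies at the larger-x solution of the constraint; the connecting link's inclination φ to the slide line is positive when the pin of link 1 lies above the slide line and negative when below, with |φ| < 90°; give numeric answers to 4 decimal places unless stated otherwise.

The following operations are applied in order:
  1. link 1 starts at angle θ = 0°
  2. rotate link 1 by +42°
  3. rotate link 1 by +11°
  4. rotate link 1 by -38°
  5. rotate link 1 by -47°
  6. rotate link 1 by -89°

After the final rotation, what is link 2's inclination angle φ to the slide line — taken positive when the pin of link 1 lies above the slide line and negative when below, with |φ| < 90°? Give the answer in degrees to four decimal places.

geometry: r = 53 mm, L = 187 mm, e = 0 mm; θ starts at 0°
rotate link 1 by +42°: θ ← 0° +42° = 42°
rotate link 1 by +11°: θ ← 42° +11° = 53°
rotate link 1 by -38°: θ ← 53° -38° = 15°
rotate link 1 by -47°: θ ← 15° -47° = -32°
rotate link 1 by -89°: θ ← -32° -89° = -121°
h = r sin θ − e = -45.429867 − 0 = -45.429867
sin φ = h / L = -45.429867 / 187 = -0.24294046
φ = arcsin(-0.24294046) = -14.060154°

-14.0602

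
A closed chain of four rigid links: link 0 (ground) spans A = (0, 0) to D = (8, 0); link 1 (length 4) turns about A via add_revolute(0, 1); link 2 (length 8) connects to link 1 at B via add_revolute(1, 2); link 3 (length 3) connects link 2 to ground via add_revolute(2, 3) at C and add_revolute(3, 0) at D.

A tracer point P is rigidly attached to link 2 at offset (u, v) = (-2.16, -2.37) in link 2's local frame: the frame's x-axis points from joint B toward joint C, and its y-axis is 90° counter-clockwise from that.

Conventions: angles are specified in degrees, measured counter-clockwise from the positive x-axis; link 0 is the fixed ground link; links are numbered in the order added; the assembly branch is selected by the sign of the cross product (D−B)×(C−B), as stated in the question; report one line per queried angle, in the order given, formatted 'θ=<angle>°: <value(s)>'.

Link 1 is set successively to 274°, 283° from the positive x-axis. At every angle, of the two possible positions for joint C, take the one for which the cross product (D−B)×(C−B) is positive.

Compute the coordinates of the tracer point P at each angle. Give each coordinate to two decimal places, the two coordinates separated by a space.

A=(0,0), D=(8.00,0)
θ=274°: B = A + 4.00·(cos274°, sin274°) = (0.2790, -3.9903)
θ=274°: |BD| = 8.6911
θ=274°: circle(B,8.00) ∩ circle(D,3.00): a=7.5097, h=2.7576
θ=274°:   candidates: C₊=(5.6844,1.9074) cross=23.966; C₋=(8.2165,-2.9922) cross=-23.966
θ=274°:   branch + wants cross > 0 → take C=(5.6844,1.9074) (cross=23.966)
θ=274°: ex = (C−B)/|BC| = (0.6757,0.7372); ey = (-0.7372,0.6757)
θ=274°: P = B + -2.16·ex + -2.37·ey = (0.5667,-7.1840)
θ=283°: B = A + 4.00·(cos283°, sin283°) = (0.8998, -3.8975)
θ=283°: |BD| = 8.0996
θ=283°: circle(B,8.00) ∩ circle(D,3.00): a=7.4450, h=2.9277
θ=283°:   candidates: C₊=(6.0174,2.2515) cross=23.713; C₋=(8.8350,-2.8814) cross=-23.713
θ=283°:   branch + wants cross > 0 → take C=(6.0174,2.2515) (cross=23.713)
θ=283°: ex = (C−B)/|BC| = (0.6397,0.7686); ey = (-0.7686,0.6397)
θ=283°: P = B + -2.16·ex + -2.37·ey = (1.3397,-7.0738)

θ=274°: 0.57 -7.18
θ=283°: 1.34 -7.07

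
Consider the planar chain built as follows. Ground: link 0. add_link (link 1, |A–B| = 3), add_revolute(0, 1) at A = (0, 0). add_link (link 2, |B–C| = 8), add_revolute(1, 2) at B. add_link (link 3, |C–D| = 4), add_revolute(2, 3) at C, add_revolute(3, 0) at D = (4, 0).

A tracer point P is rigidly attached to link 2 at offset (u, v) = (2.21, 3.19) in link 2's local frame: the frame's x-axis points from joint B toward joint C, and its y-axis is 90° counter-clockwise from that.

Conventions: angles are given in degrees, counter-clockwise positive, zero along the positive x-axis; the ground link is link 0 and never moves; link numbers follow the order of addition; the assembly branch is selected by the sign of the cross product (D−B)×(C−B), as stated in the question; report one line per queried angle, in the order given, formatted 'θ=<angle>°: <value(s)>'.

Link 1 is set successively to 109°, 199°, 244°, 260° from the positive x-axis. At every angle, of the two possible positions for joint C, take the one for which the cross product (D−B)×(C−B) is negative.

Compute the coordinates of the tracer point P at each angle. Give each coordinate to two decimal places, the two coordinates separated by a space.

A=(0,0), D=(4.00,0)
θ=109°: B = A + 3.00·(cos109°, sin109°) = (-0.9767, 2.8366)
θ=109°: |BD| = 5.7283
θ=109°: circle(B,8.00) ∩ circle(D,4.00): a=7.0539, h=3.7740
θ=109°:   candidates: C₊=(7.0204,2.6224) cross=21.619; C₋=(3.2828,-3.9352) cross=-21.619
θ=109°:   branch - wants cross < 0 → take C=(3.2828,-3.9352) (cross=-21.619)
θ=109°: ex = (C−B)/|BC| = (0.5324,-0.8465); ey = (0.8465,0.5324)
θ=109°: P = B + 2.21·ex + 3.19·ey = (2.9002,2.6643)
θ=199°: B = A + 3.00·(cos199°, sin199°) = (-2.8366, -0.9767)
θ=199°: |BD| = 6.9060
θ=199°: circle(B,8.00) ∩ circle(D,4.00): a=6.9282, h=3.9999
θ=199°:   candidates: C₊=(3.4563,3.9629) cross=27.623; C₋=(4.5878,-3.9566) cross=-27.623
θ=199°:   branch - wants cross < 0 → take C=(4.5878,-3.9566) (cross=-27.623)
θ=199°: ex = (C−B)/|BC| = (0.9280,-0.3725); ey = (0.3725,0.9280)
θ=199°: P = B + 2.21·ex + 3.19·ey = (0.4026,1.1605)
θ=244°: B = A + 3.00·(cos244°, sin244°) = (-1.3151, -2.6964)
θ=244°: |BD| = 5.9599
θ=244°: circle(B,8.00) ∩ circle(D,4.00): a=7.0069, h=3.8606
θ=244°:   candidates: C₊=(3.1871,3.9165) cross=23.009; C₋=(6.6802,-2.9692) cross=-23.009
θ=244°:   branch - wants cross < 0 → take C=(6.6802,-2.9692) (cross=-23.009)
θ=244°: ex = (C−B)/|BC| = (0.9994,-0.0341); ey = (0.0341,0.9994)
θ=244°: P = B + 2.21·ex + 3.19·ey = (1.0024,0.4164)
θ=260°: B = A + 3.00·(cos260°, sin260°) = (-0.5209, -2.9544)
θ=260°: |BD| = 5.4007
θ=260°: circle(B,8.00) ∩ circle(D,4.00): a=7.1442, h=3.6000
θ=260°:   candidates: C₊=(3.4901,3.9674) cross=19.443; C₋=(7.4289,-2.0598) cross=-19.443
θ=260°:   branch - wants cross < 0 → take C=(7.4289,-2.0598) (cross=-19.443)
θ=260°: ex = (C−B)/|BC| = (0.9937,0.1118); ey = (-0.1118,0.9937)
θ=260°: P = B + 2.21·ex + 3.19·ey = (1.3185,0.4627)

θ=109°: 2.90 2.66
θ=199°: 0.40 1.16
θ=244°: 1.00 0.42
θ=260°: 1.32 0.46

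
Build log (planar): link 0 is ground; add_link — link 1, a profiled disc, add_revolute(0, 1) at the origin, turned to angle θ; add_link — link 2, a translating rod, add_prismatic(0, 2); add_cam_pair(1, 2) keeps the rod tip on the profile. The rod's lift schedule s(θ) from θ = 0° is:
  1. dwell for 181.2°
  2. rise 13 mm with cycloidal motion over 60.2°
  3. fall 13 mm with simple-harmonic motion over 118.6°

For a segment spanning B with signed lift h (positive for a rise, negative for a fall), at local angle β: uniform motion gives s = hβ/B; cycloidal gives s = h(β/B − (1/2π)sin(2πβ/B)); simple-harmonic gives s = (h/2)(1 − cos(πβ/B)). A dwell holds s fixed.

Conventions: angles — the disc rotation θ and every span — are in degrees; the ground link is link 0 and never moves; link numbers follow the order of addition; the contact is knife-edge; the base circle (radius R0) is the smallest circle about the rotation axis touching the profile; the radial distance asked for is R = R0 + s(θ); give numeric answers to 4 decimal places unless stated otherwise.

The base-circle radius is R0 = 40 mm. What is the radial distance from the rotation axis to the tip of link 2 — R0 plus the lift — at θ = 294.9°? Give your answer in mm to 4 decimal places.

seg 1 [0°–181.2°] dwell: s stays 0.0000
seg 2 [181.2°–241.4°] cycloidal, h=13: full span → s += 13 → s = 13.0000
seg 3 [241.4°–360°] simple-harmonic, h=-13: θ=294.9° here. β=53.5, B=118.6. -13/2·(1 − cos(π·0.4511)) = -5.5053 → s = 7.4947
R = R0 + s = 40 + 7.4947 = 47.4947

47.4947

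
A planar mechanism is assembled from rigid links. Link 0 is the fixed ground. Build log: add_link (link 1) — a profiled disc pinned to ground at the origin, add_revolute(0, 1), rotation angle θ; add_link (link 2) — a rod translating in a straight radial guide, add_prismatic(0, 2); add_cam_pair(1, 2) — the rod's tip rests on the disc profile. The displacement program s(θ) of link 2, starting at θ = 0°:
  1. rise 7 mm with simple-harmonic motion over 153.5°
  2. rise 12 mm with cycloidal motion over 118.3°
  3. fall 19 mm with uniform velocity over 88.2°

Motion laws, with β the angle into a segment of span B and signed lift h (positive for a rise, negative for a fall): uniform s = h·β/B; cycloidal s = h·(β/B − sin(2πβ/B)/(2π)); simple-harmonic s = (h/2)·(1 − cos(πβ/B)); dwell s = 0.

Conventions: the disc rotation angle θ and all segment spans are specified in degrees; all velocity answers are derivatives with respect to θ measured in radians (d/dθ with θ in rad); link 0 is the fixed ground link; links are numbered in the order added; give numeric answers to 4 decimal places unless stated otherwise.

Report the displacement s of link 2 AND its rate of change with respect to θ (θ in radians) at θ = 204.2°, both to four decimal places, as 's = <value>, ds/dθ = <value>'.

seg 1 [0°–153.5°] simple-harmonic, h=7: full span → s += 7 → s = 7.0000
seg 2 [153.5°–271.8°] cycloidal, h=12: θ=204.2° here. β=50.7, B=118.3. 12·(0.4286 − sin(2π·0.4286)/(2π)) = 4.3142 → s = 11.3142
velocity in seg [153.5°–271.8°] (cycloidal), θ in radians: β = 50.7° = 0.8849 rad, B = 118.3° = 2.0647 rad; ds/dθ = (h/B)(1 − cos(2πβ/B)) = (12/2.0647)(1 − cos(2π·0.4286)) = 11.048266 mm/rad

s = 11.3142, ds/dθ = 11.0483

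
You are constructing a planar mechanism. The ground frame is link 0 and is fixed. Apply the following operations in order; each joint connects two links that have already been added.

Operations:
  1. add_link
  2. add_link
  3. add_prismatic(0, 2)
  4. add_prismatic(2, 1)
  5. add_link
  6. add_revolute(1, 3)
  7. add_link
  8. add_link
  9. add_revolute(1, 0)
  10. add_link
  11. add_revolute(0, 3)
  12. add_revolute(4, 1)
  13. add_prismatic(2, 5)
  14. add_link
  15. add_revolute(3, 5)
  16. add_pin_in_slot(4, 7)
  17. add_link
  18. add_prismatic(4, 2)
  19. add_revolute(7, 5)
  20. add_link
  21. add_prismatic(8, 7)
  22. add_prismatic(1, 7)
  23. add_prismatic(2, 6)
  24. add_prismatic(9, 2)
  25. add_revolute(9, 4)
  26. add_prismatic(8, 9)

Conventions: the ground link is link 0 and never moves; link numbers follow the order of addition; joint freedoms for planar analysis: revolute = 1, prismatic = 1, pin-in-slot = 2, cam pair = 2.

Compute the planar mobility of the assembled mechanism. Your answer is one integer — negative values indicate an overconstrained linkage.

link 0 = ground. State L|J1|J2 = 1|0|0
+link1  2|0|0
+link2  3|0|0
P(0,2) f=1→J1  3|1|0
P(2,1) f=1→J1  3|2|0
+link3  4|2|0
R(1,3) f=1→J1  4|3|0
+link4  5|3|0
+link5  6|3|0
R(1,0) f=1→J1  6|4|0
+link6  7|4|0
R(0,3) f=1→J1  7|5|0
R(4,1) f=1→J1  7|6|0
P(2,5) f=1→J1  7|7|0
+link7  8|7|0
R(3,5) f=1→J1  8|8|0
PS(4,7) f=2→J2  8|8|1
+link8  9|8|1
P(4,2) f=1→J1  9|9|1
R(7,5) f=1→J1  9|10|1
+link9  10|10|1
P(8,7) f=1→J1  10|11|1
P(1,7) f=1→J1  10|12|1
P(2,6) f=1→J1  10|13|1
P(9,2) f=1→J1  10|14|1
R(9,4) f=1→J1  10|15|1
P(8,9) f=1→J1  10|16|1
M = 3(10−1)−2·16−1 = 27−32−1 = -6

M = -6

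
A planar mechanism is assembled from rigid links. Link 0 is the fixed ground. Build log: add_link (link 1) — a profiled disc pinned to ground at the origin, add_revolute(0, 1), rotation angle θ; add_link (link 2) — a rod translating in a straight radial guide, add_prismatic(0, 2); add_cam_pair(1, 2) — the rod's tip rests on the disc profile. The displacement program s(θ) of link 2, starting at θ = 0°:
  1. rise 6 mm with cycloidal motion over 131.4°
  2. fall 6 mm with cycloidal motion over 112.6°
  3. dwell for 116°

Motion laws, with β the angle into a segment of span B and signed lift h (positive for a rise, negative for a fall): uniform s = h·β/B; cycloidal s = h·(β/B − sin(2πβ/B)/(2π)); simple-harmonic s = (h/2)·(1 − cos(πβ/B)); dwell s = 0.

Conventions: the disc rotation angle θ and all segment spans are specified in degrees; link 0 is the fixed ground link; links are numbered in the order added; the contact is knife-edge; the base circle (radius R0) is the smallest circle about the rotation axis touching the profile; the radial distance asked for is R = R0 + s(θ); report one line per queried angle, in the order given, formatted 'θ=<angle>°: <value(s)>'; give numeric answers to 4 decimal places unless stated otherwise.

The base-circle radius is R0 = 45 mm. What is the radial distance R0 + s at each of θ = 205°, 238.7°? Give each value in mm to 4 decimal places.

seg 1 [0°–131.4°] cycloidal, h=6: full span → s += 6 → s = 6.0000
seg 2 [131.4°–244°] cycloidal, h=-6: θ=205° here. β=73.6, B=112.6. -6·(0.6536 − sin(2π·0.6536)/(2π)) = -4.7070 → s = 1.2930
seg 2 [131.4°–244°] cycloidal, h=-6: θ=238.7° here. β=107.3, B=112.6. -6·(0.9529 − sin(2π·0.9529)/(2π)) = -5.9959 → s = 0.0041
θ=205°: R = R0 + s = 45 + 1.2930 = 46.2930
θ=238.7°: R = R0 + s = 45 + 0.0041 = 45.0041

θ=205°: 46.2930
θ=238.7°: 45.0041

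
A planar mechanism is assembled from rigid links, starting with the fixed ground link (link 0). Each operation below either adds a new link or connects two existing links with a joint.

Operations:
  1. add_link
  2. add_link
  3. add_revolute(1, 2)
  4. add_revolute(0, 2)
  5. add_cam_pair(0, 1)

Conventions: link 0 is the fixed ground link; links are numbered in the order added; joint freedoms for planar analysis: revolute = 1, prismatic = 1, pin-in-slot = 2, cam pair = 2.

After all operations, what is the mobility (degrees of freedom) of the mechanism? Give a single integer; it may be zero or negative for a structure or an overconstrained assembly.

(L,J1,J2)=(1,0,0); link0 fixed
link1: (2,0,0)
link2: (3,0,0)
R 1-2 [J1]: (3,1,0)
R 0-2 [J1]: (3,2,0)
C 0-1 [J2]: (3,2,1)
Grübler: 3·2 − 2·2 − 1 = 1

M = 1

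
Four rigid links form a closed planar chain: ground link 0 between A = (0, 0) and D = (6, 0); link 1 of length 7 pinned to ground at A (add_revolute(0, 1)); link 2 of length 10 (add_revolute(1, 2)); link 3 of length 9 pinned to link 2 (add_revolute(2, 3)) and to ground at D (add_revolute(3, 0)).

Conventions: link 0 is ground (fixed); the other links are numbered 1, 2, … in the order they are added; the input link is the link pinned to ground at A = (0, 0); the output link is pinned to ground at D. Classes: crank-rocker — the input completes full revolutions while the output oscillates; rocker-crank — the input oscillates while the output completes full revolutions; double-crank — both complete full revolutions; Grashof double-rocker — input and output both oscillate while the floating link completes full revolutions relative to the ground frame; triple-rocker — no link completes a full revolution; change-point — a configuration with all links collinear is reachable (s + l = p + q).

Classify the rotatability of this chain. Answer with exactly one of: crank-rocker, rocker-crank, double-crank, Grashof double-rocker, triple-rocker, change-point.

lengths: ground=6, input=7, coupler=10, output=9
sorted: s=6 (shortest), l=10 (longest), p+q=16
s + l = 16 vs p + q = 16
s + l = p + q → change-point (collinear configuration reachable)

change-point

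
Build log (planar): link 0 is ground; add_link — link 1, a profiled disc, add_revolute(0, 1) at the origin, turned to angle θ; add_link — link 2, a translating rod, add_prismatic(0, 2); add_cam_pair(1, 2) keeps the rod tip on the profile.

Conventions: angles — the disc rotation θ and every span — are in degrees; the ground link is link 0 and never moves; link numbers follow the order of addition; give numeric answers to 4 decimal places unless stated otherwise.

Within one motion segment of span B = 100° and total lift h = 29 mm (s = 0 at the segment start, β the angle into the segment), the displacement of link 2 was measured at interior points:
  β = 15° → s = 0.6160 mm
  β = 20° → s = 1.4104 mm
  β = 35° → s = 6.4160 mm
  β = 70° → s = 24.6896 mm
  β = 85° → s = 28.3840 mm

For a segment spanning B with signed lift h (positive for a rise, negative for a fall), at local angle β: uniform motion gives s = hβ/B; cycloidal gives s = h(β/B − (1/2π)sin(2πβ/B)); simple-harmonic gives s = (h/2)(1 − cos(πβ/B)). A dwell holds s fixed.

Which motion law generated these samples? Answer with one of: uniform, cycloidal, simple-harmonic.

candidates at β/B = r: uniform s = h·r (linear in β); cycloidal s = h·(r − sin(2πr)/(2π)); simple-harmonic s = (h/2)(1 − cos(πr))
β=15°: printed 0.6160 | uniform 4.3500, cycloidal 0.6160, simple-harmonic 1.5804
β=20°: printed 1.4104 | uniform 5.8000, cycloidal 1.4104, simple-harmonic 2.7693
β=35°: printed 6.4160 | uniform 10.1500, cycloidal 6.4160, simple-harmonic 7.9171
β=70°: printed 24.6896 | uniform 20.3000, cycloidal 24.6896, simple-harmonic 23.0229
β=85°: printed 28.3840 | uniform 24.6500, cycloidal 28.3840, simple-harmonic 27.4196
only one law matches every sample → cycloidal

cycloidal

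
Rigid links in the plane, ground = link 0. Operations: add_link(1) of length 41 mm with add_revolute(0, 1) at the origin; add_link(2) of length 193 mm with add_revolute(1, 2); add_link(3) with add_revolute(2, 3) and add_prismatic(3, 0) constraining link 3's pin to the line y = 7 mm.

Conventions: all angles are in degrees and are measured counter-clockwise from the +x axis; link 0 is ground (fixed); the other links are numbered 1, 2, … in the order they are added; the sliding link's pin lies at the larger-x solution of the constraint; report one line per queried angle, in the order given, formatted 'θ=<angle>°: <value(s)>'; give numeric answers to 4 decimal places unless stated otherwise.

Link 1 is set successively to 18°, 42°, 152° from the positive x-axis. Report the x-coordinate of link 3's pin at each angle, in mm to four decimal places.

geometry: r = 41 mm, L = 193 mm, e = 7 mm
θ=18°: crank pin P = (r cos θ, r sin θ) = (38.993317, 12.669697)
θ=18°: h = r sin θ − e = 12.669697 − 7 = 5.669697
θ=18°: x = r cos θ + √(L² − h²) = 38.993317 + 192.916704 = 231.910021
θ=42°: crank pin P = (r cos θ, r sin θ) = (30.468938, 27.434355)
θ=42°: h = r sin θ − e = 27.434355 − 7 = 20.434355
θ=42°: x = r cos θ + √(L² − h²) = 30.468938 + 191.915182 = 222.384120
θ=152°: crank pin P = (r cos θ, r sin θ) = (-36.200851, 19.248334)
θ=152°: h = r sin θ − e = 19.248334 − 7 = 12.248334
θ=152°: x = r cos θ + √(L² − h²) = -36.200851 + 192.610951 = 156.410099

θ=18°: 231.9100
θ=42°: 222.3841
θ=152°: 156.4101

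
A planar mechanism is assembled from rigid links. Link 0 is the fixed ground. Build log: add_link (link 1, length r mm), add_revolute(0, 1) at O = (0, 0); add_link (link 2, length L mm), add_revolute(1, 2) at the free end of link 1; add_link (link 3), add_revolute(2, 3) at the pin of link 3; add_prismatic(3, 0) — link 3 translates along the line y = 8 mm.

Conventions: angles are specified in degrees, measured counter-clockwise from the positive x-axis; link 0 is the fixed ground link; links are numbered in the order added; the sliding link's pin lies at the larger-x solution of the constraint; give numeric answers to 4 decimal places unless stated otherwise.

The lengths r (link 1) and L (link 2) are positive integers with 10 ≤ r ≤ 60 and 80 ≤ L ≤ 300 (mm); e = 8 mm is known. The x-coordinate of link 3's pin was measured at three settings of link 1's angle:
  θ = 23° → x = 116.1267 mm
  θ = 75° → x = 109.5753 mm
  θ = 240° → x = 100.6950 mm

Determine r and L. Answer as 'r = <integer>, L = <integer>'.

constraint per measurement: (x − r cos θ)² + (r sin θ − e)² = L²
subtracting the θ₁ and θ₂ equations cancels the r² and L² terms:
r = (x₁² − x₂²) / (2[(x₁cos θ₁ + e sin θ₁) − (x₂cos θ₂ + e sin θ₂)]) = 10.0000 → r = 10
L² = (x₁ − r cos θ₁)² + (r sin θ₁ − e)² = 11448.9897 → L = 107.0000 → L = 107
check at θ₃=240°: x = 100.6950 (printed 100.6950) ✓

r = 10, L = 107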